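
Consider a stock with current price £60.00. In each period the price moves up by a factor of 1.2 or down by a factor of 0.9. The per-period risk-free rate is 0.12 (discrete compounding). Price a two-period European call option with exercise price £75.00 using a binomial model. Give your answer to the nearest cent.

£4.89

Risk-neutral probability p = (1 + 0.12 − 0.9)/(1.2 − 0.9) = 0.2200/0.3000 = 0.7333
Terminal stock prices: S_uu = 86.4, S_ud = 64.8, S_dd = 48.6
Terminal payoffs (S − K): max(11.4, 0) = 11.4, max(-10.2, 0) = 0, max(-26.4, 0) = 0
Node u (S = 72): V_u = 1/1.12·[0.7333·11.4000 + 0.2667·0.0000] = 7.4643
Node d (S = 54): V_d = 1/1.12·[0.7333·0.0000 + 0.2667·0.0000] = 0.0000
Node 0 (S = 60): V_0 = 1/1.12·[0.7333·7.4643 + 0.2667·0.0000] = 4.8873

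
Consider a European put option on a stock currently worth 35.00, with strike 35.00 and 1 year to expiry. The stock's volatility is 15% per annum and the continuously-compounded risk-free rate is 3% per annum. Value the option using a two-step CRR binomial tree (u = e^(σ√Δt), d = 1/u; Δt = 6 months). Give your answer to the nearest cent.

CRR parameters: u = e^(σ√Δt) = e^(0.15·√0.5) = 1.1119, d = 1/u = 0.8994
Per-period rate: rΔt = 0.03·0.5 = 0.015, so R = e^0.015 = 1.0151
Risk-neutral probability p = (e^0.015 − 0.8994)/(1.1119 − 0.8994) = 0.1157/0.2125 = 0.5446
Terminal stock prices: S_uu = 43.27, S_ud = 35, S_dd = 28.31
Terminal payoffs (K − S): max(-8.271, 0) = 0, max(0, 0) = 0, max(6.69, 0) = 6.69
Node u (S = 38.92): V_u = e^(−0.015)·[0.5446·0.0000 + 0.4554·0.0000] = 0.0000
Node d (S = 31.48): V_d = e^(−0.015)·[0.5446·0.0000 + 0.4554·6.6900] = 3.0011
Node 0 (S = 35): V_0 = e^(−0.015)·[0.5446·0.0000 + 0.4554·3.0011] = 1.3463

1.35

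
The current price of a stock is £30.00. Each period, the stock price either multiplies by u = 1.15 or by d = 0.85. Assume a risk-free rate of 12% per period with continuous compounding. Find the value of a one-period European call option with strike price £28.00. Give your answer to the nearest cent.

Risk-neutral probability p = (e^0.12 − 0.85)/(1.15 − 0.85) = 0.2775/0.3000 = 0.9250
Terminal stock prices: S_u = 34.5, S_d = 25.5
Terminal payoffs (S − K): max(6.5, 0) = 6.5, max(-2.5, 0) = 0
Node 0 (S = 30): V_0 = e^(−0.12)·[0.9250·6.5000 + 0.0750·0.0000] = 5.3325

£5.33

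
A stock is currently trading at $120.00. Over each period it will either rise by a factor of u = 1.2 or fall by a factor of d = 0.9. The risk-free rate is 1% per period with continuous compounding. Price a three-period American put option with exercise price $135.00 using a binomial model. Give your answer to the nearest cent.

$20.09

Risk-neutral probability p = (e^0.01 − 0.9)/(1.2 − 0.9) = 0.1101/0.3000 = 0.3668
Terminal stock prices: S_uuu = 207.4, S_uud = 155.5, S_udd = 116.6, S_ddd = 87.48
Terminal payoffs (K − S): max(-72.36, 0) = 0, max(-20.52, 0) = 0, max(18.36, 0) = 18.36, max(47.52, 0) = 47.52
Node uu (S = 172.8): continuation = e^(−0.01)·[0.3668·0.0000 + 0.6332·0.0000] = 0.0000; exercise value = 0.0000 ≤ continuation, so V_uu = 0.0000
Node ud (S = 129.6): continuation = e^(−0.01)·[0.3668·0.0000 + 0.6332·18.3600] = 11.5093; exercise value = 5.4000 ≤ continuation, so V_ud = 11.5093
Node dd (S = 97.2): continuation = e^(−0.01)·[0.3668·18.3600 + 0.6332·47.5200] = 36.4567; exercise value = 37.8000 > continuation, so V_dd = 37.8000 (exercise)
Node u (S = 144): continuation = e^(−0.01)·[0.3668·0.0000 + 0.6332·11.5093] = 7.2148; exercise value = 0.0000 ≤ continuation, so V_u = 7.2148
Node d (S = 108): continuation = e^(−0.01)·[0.3668·11.5093 + 0.6332·37.8000] = 27.8755; exercise value = 27.0000 ≤ continuation, so V_d = 27.8755
Node 0 (S = 120): continuation = e^(−0.01)·[0.3668·7.2148 + 0.6332·27.8755] = 20.0945; exercise value = 15.0000 ≤ continuation, so V_0 = 20.0945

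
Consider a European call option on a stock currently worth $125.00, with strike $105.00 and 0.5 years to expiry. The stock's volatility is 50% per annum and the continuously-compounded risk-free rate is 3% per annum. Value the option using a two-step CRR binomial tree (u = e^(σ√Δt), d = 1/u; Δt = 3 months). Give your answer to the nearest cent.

$30.17

CRR parameters: u = e^(σ√Δt) = e^(0.5·√0.25) = 1.2840, d = 1/u = 0.7788
Per-period rate: rΔt = 0.03·0.25 = 0.0075, so R = e^0.0075 = 1.0075
Risk-neutral probability p = (e^0.0075 − 0.7788)/(1.2840 − 0.7788) = 0.2287/0.5052 = 0.4527
Terminal stock prices: S_uu = 206.1, S_ud = 125, S_dd = 75.82
Terminal payoffs (S − K): max(101.1, 0) = 101.1, max(20, 0) = 20, max(-29.18, 0) = 0
Node u (S = 160.5): V_u = e^(−0.0075)·[0.4527·101.0902 + 0.5473·20.0000] = 56.2877
Node d (S = 97.35): V_d = e^(−0.0075)·[0.4527·20.0000 + 0.5473·0.0000] = 8.9868
Node 0 (S = 125): V_0 = e^(−0.0075)·[0.4527·56.2877 + 0.5473·8.9868] = 30.1739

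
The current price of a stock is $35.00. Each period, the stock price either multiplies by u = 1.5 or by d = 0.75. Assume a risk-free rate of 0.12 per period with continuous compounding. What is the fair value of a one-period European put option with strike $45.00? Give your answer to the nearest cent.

$8.26

Risk-neutral probability p = (e^0.12 − 0.75)/(1.5 − 0.75) = 0.3775/0.7500 = 0.5033
Terminal stock prices: S_u = 52.5, S_d = 26.25
Terminal payoffs (K − S): max(-7.5, 0) = 0, max(18.75, 0) = 18.75
Node 0 (S = 35): V_0 = e^(−0.12)·[0.5033·0.0000 + 0.4967·18.7500] = 8.2595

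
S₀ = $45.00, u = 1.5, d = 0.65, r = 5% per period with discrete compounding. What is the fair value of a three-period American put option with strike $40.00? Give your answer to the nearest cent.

Risk-neutral probability p = (1 + 0.05 − 0.65)/(1.5 − 0.65) = 0.4000/0.8500 = 0.4706
Terminal stock prices: S_uuu = 151.9, S_uud = 65.81, S_udd = 28.52, S_ddd = 12.36
Terminal payoffs (K − S): max(-111.9, 0) = 0, max(-25.81, 0) = 0, max(11.48, 0) = 11.48, max(27.64, 0) = 27.64
Node uu (S = 101.2): continuation = 1/1.05·[0.4706·0.0000 + 0.5294·0.0000] = 0.0000; exercise value = 0.0000 ≤ continuation, so V_uu = 0.0000
Node ud (S = 43.88): continuation = 1/1.05·[0.4706·0.0000 + 0.5294·11.4812] = 5.7889; exercise value = 0.0000 ≤ continuation, so V_ud = 5.7889
Node dd (S = 19.01): continuation = 1/1.05·[0.4706·11.4812 + 0.5294·27.6419] = 19.0827; exercise value = 20.9875 > continuation, so V_dd = 20.9875 (exercise)
Node u (S = 67.5): continuation = 1/1.05·[0.4706·0.0000 + 0.5294·5.7889] = 2.9188; exercise value = 0.0000 ≤ continuation, so V_u = 2.9188
Node d (S = 29.25): continuation = 1/1.05·[0.4706·5.7889 + 0.5294·20.9875] = 13.1764; exercise value = 10.7500 ≤ continuation, so V_d = 13.1764
Node 0 (S = 45): continuation = 1/1.05·[0.4706·2.9188 + 0.5294·13.1764] = 7.9517; exercise value = 0.0000 ≤ continuation, so V_0 = 7.9517

$7.95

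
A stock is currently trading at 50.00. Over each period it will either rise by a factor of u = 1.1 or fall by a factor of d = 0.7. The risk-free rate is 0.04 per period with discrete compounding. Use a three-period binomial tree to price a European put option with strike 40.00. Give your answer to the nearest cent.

Risk-neutral probability p = (1 + 0.04 − 0.7)/(1.1 − 0.7) = 0.3400/0.4000 = 0.8500
Terminal stock prices: S_uuu = 66.55, S_uud = 42.35, S_udd = 26.95, S_ddd = 17.15
Terminal payoffs (K − S): max(-26.55, 0) = 0, max(-2.35, 0) = 0, max(13.05, 0) = 13.05, max(22.85, 0) = 22.85
Node uu (S = 60.5): V_uu = 1/1.04·[0.8500·0.0000 + 0.1500·0.0000] = 0.0000
Node ud (S = 38.5): V_ud = 1/1.04·[0.8500·0.0000 + 0.1500·13.0500] = 1.8822
Node dd (S = 24.5): V_dd = 1/1.04·[0.8500·13.0500 + 0.1500·22.8500] = 13.9615
Node u (S = 55): V_u = 1/1.04·[0.8500·0.0000 + 0.1500·1.8822] = 0.2715
Node d (S = 35): V_d = 1/1.04·[0.8500·1.8822 + 0.1500·13.9615] = 3.5520
Node 0 (S = 50): V_0 = 1/1.04·[0.8500·0.2715 + 0.1500·3.5520] = 0.7342

0.73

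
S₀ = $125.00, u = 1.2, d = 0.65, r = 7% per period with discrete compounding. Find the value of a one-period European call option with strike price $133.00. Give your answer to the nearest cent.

Risk-neutral probability p = (1 + 0.07 − 0.65)/(1.2 − 0.65) = 0.4200/0.5500 = 0.7636
Terminal stock prices: S_u = 150, S_d = 81.25
Terminal payoffs (S − K): max(17, 0) = 17, max(-51.75, 0) = 0
Node 0 (S = 125): V_0 = 1/1.07·[0.7636·17.0000 + 0.2364·0.0000] = 12.1325

$12.13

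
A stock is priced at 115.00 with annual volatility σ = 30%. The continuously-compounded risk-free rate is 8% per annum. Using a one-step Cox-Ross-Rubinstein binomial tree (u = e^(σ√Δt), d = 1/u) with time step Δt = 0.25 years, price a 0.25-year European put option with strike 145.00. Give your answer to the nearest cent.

27.13

CRR parameters: u = e^(σ√Δt) = e^(0.3·√0.25) = 1.1618, d = 1/u = 0.8607
Per-period rate: rΔt = 0.08·0.25 = 0.02, so R = e^0.02 = 1.0202
Risk-neutral probability p = (e^0.02 − 0.8607)/(1.1618 − 0.8607) = 0.1595/0.3011 = 0.5297
Terminal stock prices: S_u = 133.6, S_d = 98.98
Terminal payoffs (K − S): max(11.39, 0) = 11.39, max(46.02, 0) = 46.02
Node 0 (S = 115): V_0 = e^(−0.02)·[0.5297·11.3891 + 0.4703·46.0186] = 27.1288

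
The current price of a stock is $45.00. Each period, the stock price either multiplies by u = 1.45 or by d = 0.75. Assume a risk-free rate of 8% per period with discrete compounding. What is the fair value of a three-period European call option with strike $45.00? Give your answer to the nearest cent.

Risk-neutral probability p = (1 + 0.08 − 0.75)/(1.45 − 0.75) = 0.3300/0.7000 = 0.4714
Terminal stock prices: S_uuu = 137.2, S_uud = 70.96, S_udd = 36.7, S_ddd = 18.98
Terminal payoffs (S − K): max(92.19, 0) = 92.19, max(25.96, 0) = 25.96, max(-8.297, 0) = 0, max(-26.02, 0) = 0
Node uu (S = 94.61): V_uu = 1/1.08·[0.4714·92.1881 + 0.5286·25.9594] = 52.9458
Node ud (S = 48.94): V_ud = 1/1.08·[0.4714·25.9594 + 0.5286·0.0000] = 11.3315
Node dd (S = 25.31): V_dd = 1/1.08·[0.4714·0.0000 + 0.5286·0.0000] = 0.0000
Node u (S = 65.25): V_u = 1/1.08·[0.4714·52.9458 + 0.5286·11.3315] = 28.6571
Node d (S = 33.75): V_d = 1/1.08·[0.4714·11.3315 + 0.5286·0.0000] = 4.9463
Node 0 (S = 45): V_0 = 1/1.08·[0.4714·28.6571 + 0.5286·4.9463] = 14.9299

$14.93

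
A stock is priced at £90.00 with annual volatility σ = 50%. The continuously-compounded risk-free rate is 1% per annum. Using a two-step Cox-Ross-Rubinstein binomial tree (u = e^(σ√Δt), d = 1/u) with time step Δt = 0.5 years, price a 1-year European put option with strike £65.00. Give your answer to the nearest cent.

CRR parameters: u = e^(σ√Δt) = e^(0.5·√0.5) = 1.4241, d = 1/u = 0.7022
Per-period rate: rΔt = 0.01·0.5 = 0.005, so R = e^0.005 = 1.0050
Risk-neutral probability p = (e^0.005 − 0.7022)/(1.4241 − 0.7022) = 0.3028/0.7219 = 0.4195
Terminal stock prices: S_uu = 182.5, S_ud = 90, S_dd = 44.38
Terminal payoffs (K − S): max(-117.5, 0) = 0, max(-25, 0) = 0, max(20.62, 0) = 20.62
Node u (S = 128.2): V_u = e^(−0.005)·[0.4195·0.0000 + 0.5805·0.0000] = 0.0000
Node d (S = 63.2): V_d = e^(−0.005)·[0.4195·0.0000 + 0.5805·20.6238] = 11.9131
Node 0 (S = 90): V_0 = e^(−0.005)·[0.4195·0.0000 + 0.5805·11.9131] = 6.8815

£6.88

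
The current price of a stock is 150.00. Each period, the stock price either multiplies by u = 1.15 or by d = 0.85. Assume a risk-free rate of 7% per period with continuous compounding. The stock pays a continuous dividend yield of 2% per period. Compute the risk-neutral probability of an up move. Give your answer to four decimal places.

Per-period risk-free factor R = e^0.07 = 1.0725; dividend-adjusted growth = e^(0.07−0.02) = 1.0513.
Risk-neutral probability p = (1.0513 − 0.85)/(1.15 − 0.85) = 0.2013/0.3000 = 0.6709

p = 0.6709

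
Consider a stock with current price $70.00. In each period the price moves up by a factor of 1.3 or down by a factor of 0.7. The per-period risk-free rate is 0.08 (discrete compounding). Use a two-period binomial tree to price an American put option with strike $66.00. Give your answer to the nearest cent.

$6.23

Risk-neutral probability p = (1 + 0.08 − 0.7)/(1.3 − 0.7) = 0.3800/0.6000 = 0.6333
Terminal stock prices: S_uu = 118.3, S_ud = 63.7, S_dd = 34.3
Terminal payoffs (K − S): max(-52.3, 0) = 0, max(2.3, 0) = 2.3, max(31.7, 0) = 31.7
Node u (S = 91): continuation = 1/1.08·[0.6333·0.0000 + 0.3667·2.3000] = 0.7809; exercise value = 0.0000 ≤ continuation, so V_u = 0.7809
Node d (S = 49): continuation = 1/1.08·[0.6333·2.3000 + 0.3667·31.7000] = 12.1111; exercise value = 17.0000 > continuation, so V_d = 17.0000 (exercise)
Node 0 (S = 70): continuation = 1/1.08·[0.6333·0.7809 + 0.3667·17.0000] = 6.2295; exercise value = 0.0000 ≤ continuation, so V_0 = 6.2295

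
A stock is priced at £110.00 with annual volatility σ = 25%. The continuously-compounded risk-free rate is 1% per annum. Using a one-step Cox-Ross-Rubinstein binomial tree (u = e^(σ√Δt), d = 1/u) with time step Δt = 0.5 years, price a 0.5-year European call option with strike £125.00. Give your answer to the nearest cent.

CRR parameters: u = e^(σ√Δt) = e^(0.25·√0.5) = 1.1934, d = 1/u = 0.8380
Per-period rate: rΔt = 0.01·0.5 = 0.005, so R = e^0.005 = 1.0050
Risk-neutral probability p = (e^0.005 − 0.8380)/(1.1934 − 0.8380) = 0.1670/0.3554 = 0.4700
Terminal stock prices: S_u = 131.3, S_d = 92.18
Terminal payoffs (S − K): max(6.27, 0) = 6.27, max(-32.82, 0) = 0
Node 0 (S = 110): V_0 = e^(−0.005)·[0.4700·6.2701 + 0.5300·0.0000] = 2.9324

£2.93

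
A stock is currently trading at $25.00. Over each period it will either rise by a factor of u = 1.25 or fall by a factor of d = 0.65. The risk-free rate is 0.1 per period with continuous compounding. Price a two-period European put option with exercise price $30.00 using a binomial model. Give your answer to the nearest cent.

$3.83

Risk-neutral probability p = (e^0.1 − 0.65)/(1.25 − 0.65) = 0.4552/0.6000 = 0.7586
Terminal stock prices: S_uu = 39.06, S_ud = 20.31, S_dd = 10.56
Terminal payoffs (K − S): max(-9.062, 0) = 0, max(9.688, 0) = 9.688, max(19.44, 0) = 19.44
Node u (S = 31.25): V_u = e^(−0.1)·[0.7586·0.0000 + 0.2414·9.6875] = 2.1159
Node d (S = 16.25): V_d = e^(−0.1)·[0.7586·9.6875 + 0.2414·19.4375] = 10.8951
Node 0 (S = 25): V_0 = e^(−0.1)·[0.7586·2.1159 + 0.2414·10.8951] = 3.8320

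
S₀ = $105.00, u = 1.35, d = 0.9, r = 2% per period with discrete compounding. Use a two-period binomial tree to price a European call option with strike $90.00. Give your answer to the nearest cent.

Risk-neutral probability p = (1 + 0.02 − 0.9)/(1.35 − 0.9) = 0.1200/0.4500 = 0.2667
Terminal stock prices: S_uu = 191.4, S_ud = 127.6, S_dd = 85.05
Terminal payoffs (S − K): max(101.4, 0) = 101.4, max(37.58, 0) = 37.58, max(-4.95, 0) = 0
Node u (S = 141.8): V_u = 1/1.02·[0.2667·101.3625 + 0.7333·37.5750] = 53.5147
Node d (S = 94.5): V_d = 1/1.02·[0.2667·37.5750 + 0.7333·0.0000] = 9.8235
Node 0 (S = 105): V_0 = 1/1.02·[0.2667·53.5147 + 0.7333·9.8235] = 21.0534

$21.05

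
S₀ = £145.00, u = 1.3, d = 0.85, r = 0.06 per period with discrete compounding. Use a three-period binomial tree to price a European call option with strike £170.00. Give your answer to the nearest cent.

£23.88

Risk-neutral probability p = (1 + 0.06 − 0.85)/(1.3 − 0.85) = 0.2100/0.4500 = 0.4667
Terminal stock prices: S_uuu = 318.6, S_uud = 208.3, S_udd = 136.2, S_ddd = 89.05
Terminal payoffs (S − K): max(148.6, 0) = 148.6, max(38.29, 0) = 38.29, max(-33.81, 0) = 0, max(-80.95, 0) = 0
Node uu (S = 245.1): V_uu = 1/1.06·[0.4667·148.5650 + 0.5333·38.2925] = 84.6726
Node ud (S = 160.2): V_ud = 1/1.06·[0.4667·38.2925 + 0.5333·0.0000] = 16.8583
Node dd (S = 104.8): V_dd = 1/1.06·[0.4667·0.0000 + 0.5333·0.0000] = 0.0000
Node u (S = 188.5): V_u = 1/1.06·[0.4667·84.6726 + 0.5333·16.8583] = 45.7594
Node d (S = 123.2): V_d = 1/1.06·[0.4667·16.8583 + 0.5333·0.0000] = 7.4219
Node 0 (S = 145): V_0 = 1/1.06·[0.4667·45.7594 + 0.5333·7.4219] = 23.8800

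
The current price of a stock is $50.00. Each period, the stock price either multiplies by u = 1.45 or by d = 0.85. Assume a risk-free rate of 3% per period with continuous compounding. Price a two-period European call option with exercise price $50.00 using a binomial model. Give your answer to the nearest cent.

$9.30

Risk-neutral probability p = (e^0.03 − 0.85)/(1.45 − 0.85) = 0.1805/0.6000 = 0.3008
Terminal stock prices: S_uu = 105.1, S_ud = 61.62, S_dd = 36.12
Terminal payoffs (S − K): max(55.12, 0) = 55.12, max(11.62, 0) = 11.62, max(-13.88, 0) = 0
Node u (S = 72.5): V_u = e^(−0.03)·[0.3008·55.1250 + 0.6992·11.6250] = 23.9777
Node d (S = 42.5): V_d = e^(−0.03)·[0.3008·11.6250 + 0.6992·0.0000] = 3.3930
Node 0 (S = 50): V_0 = e^(−0.03)·[0.3008·23.9777 + 0.6992·3.3930] = 9.3007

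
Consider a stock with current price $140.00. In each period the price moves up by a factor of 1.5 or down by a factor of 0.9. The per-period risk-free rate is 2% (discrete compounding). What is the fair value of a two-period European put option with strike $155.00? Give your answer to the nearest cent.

Risk-neutral probability p = (1 + 0.02 − 0.9)/(1.5 − 0.9) = 0.1200/0.6000 = 0.2000
Terminal stock prices: S_uu = 315, S_ud = 189, S_dd = 113.4
Terminal payoffs (K − S): max(-160, 0) = 0, max(-34, 0) = 0, max(41.6, 0) = 41.6
Node u (S = 210): V_u = 1/1.02·[0.2000·0.0000 + 0.8000·0.0000] = 0.0000
Node d (S = 126): V_d = 1/1.02·[0.2000·0.0000 + 0.8000·41.6000] = 32.6275
Node 0 (S = 140): V_0 = 1/1.02·[0.2000·0.0000 + 0.8000·32.6275] = 25.5902

$25.59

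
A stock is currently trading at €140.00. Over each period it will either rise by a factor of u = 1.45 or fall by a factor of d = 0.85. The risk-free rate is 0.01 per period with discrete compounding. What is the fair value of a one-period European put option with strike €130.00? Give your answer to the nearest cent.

€7.99

Risk-neutral probability p = (1 + 0.01 − 0.85)/(1.45 − 0.85) = 0.1600/0.6000 = 0.2667
Terminal stock prices: S_u = 203, S_d = 119
Terminal payoffs (K − S): max(-73, 0) = 0, max(11, 0) = 11
Node 0 (S = 140): V_0 = 1/1.01·[0.2667·0.0000 + 0.7333·11.0000] = 7.9868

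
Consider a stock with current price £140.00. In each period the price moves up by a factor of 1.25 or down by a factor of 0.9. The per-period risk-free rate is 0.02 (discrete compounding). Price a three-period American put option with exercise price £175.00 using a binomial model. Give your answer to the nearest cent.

Risk-neutral probability p = (1 + 0.02 − 0.9)/(1.25 − 0.9) = 0.1200/0.3500 = 0.3429
Terminal stock prices: S_uuu = 273.4, S_uud = 196.9, S_udd = 141.8, S_ddd = 102.1
Terminal payoffs (K − S): max(-98.44, 0) = 0, max(-21.88, 0) = 0, max(33.25, 0) = 33.25, max(72.94, 0) = 72.94
Node uu (S = 218.8): continuation = 1/1.02·[0.3429·0.0000 + 0.6571·0.0000] = 0.0000; exercise value = 0.0000 ≤ continuation, so V_uu = 0.0000
Node ud (S = 157.5): continuation = 1/1.02·[0.3429·0.0000 + 0.6571·33.2500] = 21.4216; exercise value = 17.5000 ≤ continuation, so V_ud = 21.4216
Node dd (S = 113.4): continuation = 1/1.02·[0.3429·33.2500 + 0.6571·72.9400] = 58.1686; exercise value = 61.6000 > continuation, so V_dd = 61.6000 (exercise)
Node u (S = 175): continuation = 1/1.02·[0.3429·0.0000 + 0.6571·21.4216] = 13.8010; exercise value = 0.0000 ≤ continuation, so V_u = 13.8010
Node d (S = 126): continuation = 1/1.02·[0.3429·21.4216 + 0.6571·61.6000] = 46.8868; exercise value = 49.0000 > continuation, so V_d = 49.0000 (exercise)
Node 0 (S = 140): continuation = 1/1.02·[0.3429·13.8010 + 0.6571·49.0000] = 36.2076; exercise value = 35.0000 ≤ continuation, so V_0 = 36.2076

£36.21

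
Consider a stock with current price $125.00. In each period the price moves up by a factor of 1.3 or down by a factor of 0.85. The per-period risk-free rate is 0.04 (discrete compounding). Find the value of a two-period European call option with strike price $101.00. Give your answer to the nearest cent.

$34.92

Risk-neutral probability p = (1 + 0.04 − 0.85)/(1.3 − 0.85) = 0.1900/0.4500 = 0.4222
Terminal stock prices: S_uu = 211.3, S_ud = 138.1, S_dd = 90.31
Terminal payoffs (S − K): max(110.3, 0) = 110.3, max(37.12, 0) = 37.12, max(-10.69, 0) = 0
Node u (S = 162.5): V_u = 1/1.04·[0.4222·110.2500 + 0.5778·37.1250] = 65.3846
Node d (S = 106.2): V_d = 1/1.04·[0.4222·37.1250 + 0.5778·0.0000] = 15.0721
Node 0 (S = 125): V_0 = 1/1.04·[0.4222·65.3846 + 0.5778·15.0721] = 34.9184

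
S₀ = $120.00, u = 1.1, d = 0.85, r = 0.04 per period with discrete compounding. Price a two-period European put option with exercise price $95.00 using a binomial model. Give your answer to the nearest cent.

Risk-neutral probability p = (1 + 0.04 − 0.85)/(1.1 − 0.85) = 0.1900/0.2500 = 0.7600
Terminal stock prices: S_uu = 145.2, S_ud = 112.2, S_dd = 86.7
Terminal payoffs (K − S): max(-50.2, 0) = 0, max(-17.2, 0) = 0, max(8.3, 0) = 8.3
Node u (S = 132): V_u = 1/1.04·[0.7600·0.0000 + 0.2400·0.0000] = 0.0000
Node d (S = 102): V_d = 1/1.04·[0.7600·0.0000 + 0.2400·8.3000] = 1.9154
Node 0 (S = 120): V_0 = 1/1.04·[0.7600·0.0000 + 0.2400·1.9154] = 0.4420

$0.44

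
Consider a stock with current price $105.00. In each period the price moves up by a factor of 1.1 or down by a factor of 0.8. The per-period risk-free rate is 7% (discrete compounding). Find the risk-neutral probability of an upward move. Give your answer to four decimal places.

Risk-neutral probability p = (1 + 0.07 − 0.8)/(1.1 − 0.8) = 0.2700/0.3000 = 0.9000

p = 0.9000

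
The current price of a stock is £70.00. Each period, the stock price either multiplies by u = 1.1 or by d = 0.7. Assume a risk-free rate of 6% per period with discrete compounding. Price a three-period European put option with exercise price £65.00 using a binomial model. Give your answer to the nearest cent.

£1.82

Risk-neutral probability p = (1 + 0.06 − 0.7)/(1.1 − 0.7) = 0.3600/0.4000 = 0.9000
Terminal stock prices: S_uuu = 93.17, S_uud = 59.29, S_udd = 37.73, S_ddd = 24.01
Terminal payoffs (K − S): max(-28.17, 0) = 0, max(5.71, 0) = 5.71, max(27.27, 0) = 27.27, max(40.99, 0) = 40.99
Node uu (S = 84.7): V_uu = 1/1.06·[0.9000·0.0000 + 0.1000·5.7100] = 0.5387
Node ud (S = 53.9): V_ud = 1/1.06·[0.9000·5.7100 + 0.1000·27.2700] = 7.4208
Node dd (S = 34.3): V_dd = 1/1.06·[0.9000·27.2700 + 0.1000·40.9900] = 27.0208
Node u (S = 77): V_u = 1/1.06·[0.9000·0.5387 + 0.1000·7.4208] = 1.1574
Node d (S = 49): V_d = 1/1.06·[0.9000·7.4208 + 0.1000·27.0208] = 8.8498
Node 0 (S = 70): V_0 = 1/1.06·[0.9000·1.1574 + 0.1000·8.8498] = 1.8176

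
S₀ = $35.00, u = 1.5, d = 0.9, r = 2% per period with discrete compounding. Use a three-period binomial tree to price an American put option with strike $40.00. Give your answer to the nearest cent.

Risk-neutral probability p = (1 + 0.02 − 0.9)/(1.5 − 0.9) = 0.1200/0.6000 = 0.2000
Terminal stock prices: S_uuu = 118.1, S_uud = 70.88, S_udd = 42.53, S_ddd = 25.52
Terminal payoffs (K − S): max(-78.12, 0) = 0, max(-30.88, 0) = 0, max(-2.525, 0) = 0, max(14.48, 0) = 14.48
Node uu (S = 78.75): continuation = 1/1.02·[0.2000·0.0000 + 0.8000·0.0000] = 0.0000; exercise value = 0.0000 ≤ continuation, so V_uu = 0.0000
Node ud (S = 47.25): continuation = 1/1.02·[0.2000·0.0000 + 0.8000·0.0000] = 0.0000; exercise value = 0.0000 ≤ continuation, so V_ud = 0.0000
Node dd (S = 28.35): continuation = 1/1.02·[0.2000·0.0000 + 0.8000·14.4850] = 11.3608; exercise value = 11.6500 > continuation, so V_dd = 11.6500 (exercise)
Node u (S = 52.5): continuation = 1/1.02·[0.2000·0.0000 + 0.8000·0.0000] = 0.0000; exercise value = 0.0000 ≤ continuation, so V_u = 0.0000
Node d (S = 31.5): continuation = 1/1.02·[0.2000·0.0000 + 0.8000·11.6500] = 9.1373; exercise value = 8.5000 ≤ continuation, so V_d = 9.1373
Node 0 (S = 35): continuation = 1/1.02·[0.2000·0.0000 + 0.8000·9.1373] = 7.1665; exercise value = 5.0000 ≤ continuation, so V_0 = 7.1665

$7.17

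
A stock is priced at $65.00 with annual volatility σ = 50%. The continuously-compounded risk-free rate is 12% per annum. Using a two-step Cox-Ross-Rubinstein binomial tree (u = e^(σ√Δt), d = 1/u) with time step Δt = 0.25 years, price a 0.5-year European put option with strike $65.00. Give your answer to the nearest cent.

$6.07

CRR parameters: u = e^(σ√Δt) = e^(0.5·√0.25) = 1.2840, d = 1/u = 0.7788
Per-period rate: rΔt = 0.12·0.25 = 0.03, so R = e^0.03 = 1.0305
Risk-neutral probability p = (e^0.03 − 0.7788)/(1.2840 − 0.7788) = 0.2517/0.5052 = 0.4981
Terminal stock prices: S_uu = 107.2, S_ud = 65, S_dd = 39.42
Terminal payoffs (K − S): max(-42.17, 0) = 0, max(0, 0) = 0, max(25.58, 0) = 25.58
Node u (S = 83.46): V_u = e^(−0.03)·[0.4981·0.0000 + 0.5019·0.0000] = 0.0000
Node d (S = 50.62): V_d = e^(−0.03)·[0.4981·0.0000 + 0.5019·25.5755] = 12.4569
Node 0 (S = 65): V_0 = e^(−0.03)·[0.4981·0.0000 + 0.5019·12.4569] = 6.0673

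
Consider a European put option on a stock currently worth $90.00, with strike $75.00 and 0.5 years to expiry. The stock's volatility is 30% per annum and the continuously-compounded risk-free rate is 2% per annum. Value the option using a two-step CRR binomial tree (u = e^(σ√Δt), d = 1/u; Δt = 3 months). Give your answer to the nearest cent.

CRR parameters: u = e^(σ√Δt) = e^(0.3·√0.25) = 1.1618, d = 1/u = 0.8607
Per-period rate: rΔt = 0.02·0.25 = 0.005, so R = e^0.005 = 1.0050
Risk-neutral probability p = (e^0.005 − 0.8607)/(1.1618 − 0.8607) = 0.1443/0.3011 = 0.4792
Terminal stock prices: S_uu = 121.5, S_ud = 90, S_dd = 66.67
Terminal payoffs (K − S): max(-46.49, 0) = 0, max(-15, 0) = 0, max(8.326, 0) = 8.326
Node u (S = 104.6): V_u = e^(−0.005)·[0.4792·0.0000 + 0.5208·0.0000] = 0.0000
Node d (S = 77.46): V_d = e^(−0.005)·[0.4792·0.0000 + 0.5208·8.3264] = 4.3146
Node 0 (S = 90): V_0 = e^(−0.005)·[0.4792·0.0000 + 0.5208·4.3146] = 2.2358

$2.24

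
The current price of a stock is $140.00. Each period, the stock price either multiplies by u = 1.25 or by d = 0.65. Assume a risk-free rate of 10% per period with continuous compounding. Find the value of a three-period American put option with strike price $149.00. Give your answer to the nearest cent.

$18.65

Risk-neutral probability p = (e^0.1 − 0.65)/(1.25 − 0.65) = 0.4552/0.6000 = 0.7586
Terminal stock prices: S_uuu = 273.4, S_uud = 142.2, S_udd = 73.94, S_ddd = 38.45
Terminal payoffs (K − S): max(-124.4, 0) = 0, max(6.812, 0) = 6.812, max(75.06, 0) = 75.06, max(110.6, 0) = 110.6
Node uu (S = 218.8): continuation = e^(−0.1)·[0.7586·0.0000 + 0.2414·6.8125] = 1.4879; exercise value = 0.0000 ≤ continuation, so V_uu = 1.4879
Node ud (S = 113.8): continuation = e^(−0.1)·[0.7586·6.8125 + 0.2414·75.0625] = 21.0708; exercise value = 35.2500 > continuation, so V_ud = 35.2500 (exercise)
Node dd (S = 59.15): continuation = e^(−0.1)·[0.7586·75.0625 + 0.2414·110.5525] = 75.6708; exercise value = 89.8500 > continuation, so V_dd = 89.8500 (exercise)
Node u (S = 175): continuation = e^(−0.1)·[0.7586·1.4879 + 0.2414·35.2500] = 8.7203; exercise value = 0.0000 ≤ continuation, so V_u = 8.7203
Node d (S = 91): continuation = e^(−0.1)·[0.7586·35.2500 + 0.2414·89.8500] = 43.8208; exercise value = 58.0000 > continuation, so V_d = 58.0000 (exercise)
Node 0 (S = 140): continuation = e^(−0.1)·[0.7586·8.7203 + 0.2414·58.0000] = 18.6537; exercise value = 9.0000 ≤ continuation, so V_0 = 18.6537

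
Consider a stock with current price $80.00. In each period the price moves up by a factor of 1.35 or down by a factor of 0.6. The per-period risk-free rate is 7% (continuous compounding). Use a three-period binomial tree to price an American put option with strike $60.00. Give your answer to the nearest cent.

Risk-neutral probability p = (e^0.07 − 0.6)/(1.35 − 0.6) = 0.4725/0.7500 = 0.6300
Terminal stock prices: S_uuu = 196.8, S_uud = 87.48, S_udd = 38.88, S_ddd = 17.28
Terminal payoffs (K − S): max(-136.8, 0) = 0, max(-27.48, 0) = 0, max(21.12, 0) = 21.12, max(42.72, 0) = 42.72
Node uu (S = 145.8): continuation = e^(−0.07)·[0.6300·0.0000 + 0.3700·0.0000] = 0.0000; exercise value = 0.0000 ≤ continuation, so V_uu = 0.0000
Node ud (S = 64.8): continuation = e^(−0.07)·[0.6300·0.0000 + 0.3700·21.1200] = 7.2859; exercise value = 0.0000 ≤ continuation, so V_ud = 7.2859
Node dd (S = 28.8): continuation = e^(−0.07)·[0.6300·21.1200 + 0.3700·42.7200] = 27.1436; exercise value = 31.2000 > continuation, so V_dd = 31.2000 (exercise)
Node u (S = 108): continuation = e^(−0.07)·[0.6300·0.0000 + 0.3700·7.2859] = 2.5135; exercise value = 0.0000 ≤ continuation, so V_u = 2.5135
Node d (S = 48): continuation = e^(−0.07)·[0.6300·7.2859 + 0.3700·31.2000] = 15.0431; exercise value = 12.0000 ≤ continuation, so V_d = 15.0431
Node 0 (S = 80): continuation = e^(−0.07)·[0.6300·2.5135 + 0.3700·15.0431] = 6.6659; exercise value = 0.0000 ≤ continuation, so V_0 = 6.6659

$6.67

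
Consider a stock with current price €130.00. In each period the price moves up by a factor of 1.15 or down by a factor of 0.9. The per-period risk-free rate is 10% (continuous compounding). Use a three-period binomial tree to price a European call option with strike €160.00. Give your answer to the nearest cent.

Risk-neutral probability p = (e^0.1 − 0.9)/(1.15 − 0.9) = 0.2052/0.2500 = 0.8207
Terminal stock prices: S_uuu = 197.7, S_uud = 154.7, S_udd = 121.1, S_ddd = 94.77
Terminal payoffs (S − K): max(37.71, 0) = 37.71, max(-5.268, 0) = 0, max(-38.9, 0) = 0, max(-65.23, 0) = 0
Node uu (S = 171.9): V_uu = e^(−0.1)·[0.8207·37.7137 + 0.1793·0.0000] = 28.0057
Node ud (S = 134.6): V_ud = e^(−0.1)·[0.8207·0.0000 + 0.1793·0.0000] = 0.0000
Node dd (S = 105.3): V_dd = e^(−0.1)·[0.8207·0.0000 + 0.1793·0.0000] = 0.0000
Node u (S = 149.5): V_u = e^(−0.1)·[0.8207·28.0057 + 0.1793·0.0000] = 20.7966
Node d (S = 117): V_d = e^(−0.1)·[0.8207·0.0000 + 0.1793·0.0000] = 0.0000
Node 0 (S = 130): V_0 = e^(−0.1)·[0.8207·20.7966 + 0.1793·0.0000] = 15.4433

€15.44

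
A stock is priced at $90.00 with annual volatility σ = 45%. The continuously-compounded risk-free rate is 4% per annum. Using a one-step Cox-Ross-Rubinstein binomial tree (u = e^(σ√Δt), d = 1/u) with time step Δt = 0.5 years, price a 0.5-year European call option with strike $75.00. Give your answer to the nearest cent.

CRR parameters: u = e^(σ√Δt) = e^(0.45·√0.5) = 1.3746, d = 1/u = 0.7275
Per-period rate: rΔt = 0.04·0.5 = 0.02, so R = e^0.02 = 1.0202
Risk-neutral probability p = (e^0.02 − 0.7275)/(1.3746 − 0.7275) = 0.2927/0.6472 = 0.4523
Terminal stock prices: S_u = 123.7, S_d = 65.47
Terminal payoffs (S − K): max(48.72, 0) = 48.72, max(-9.529, 0) = 0
Node 0 (S = 90): V_0 = e^(−0.02)·[0.4523·48.7184 + 0.5477·0.0000] = 21.6004

$21.60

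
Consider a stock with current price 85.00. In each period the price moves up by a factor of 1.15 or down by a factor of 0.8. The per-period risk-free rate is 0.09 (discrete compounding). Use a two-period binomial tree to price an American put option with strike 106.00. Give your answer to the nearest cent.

Risk-neutral probability p = (1 + 0.09 − 0.8)/(1.15 − 0.8) = 0.2900/0.3500 = 0.8286
Terminal stock prices: S_uu = 112.4, S_ud = 78.2, S_dd = 54.4
Terminal payoffs (K − S): max(-6.412, 0) = 0, max(27.8, 0) = 27.8, max(51.6, 0) = 51.6
Node u (S = 97.75): continuation = 1/1.09·[0.8286·0.0000 + 0.1714·27.8000] = 4.3722; exercise value = 8.2500 > continuation, so V_u = 8.2500 (exercise)
Node d (S = 68): continuation = 1/1.09·[0.8286·27.8000 + 0.1714·51.6000] = 29.2477; exercise value = 38.0000 > continuation, so V_d = 38.0000 (exercise)
Node 0 (S = 85): continuation = 1/1.09·[0.8286·8.2500 + 0.1714·38.0000] = 12.2477; exercise value = 21.0000 > continuation, so V_0 = 21.0000 (exercise)

21.00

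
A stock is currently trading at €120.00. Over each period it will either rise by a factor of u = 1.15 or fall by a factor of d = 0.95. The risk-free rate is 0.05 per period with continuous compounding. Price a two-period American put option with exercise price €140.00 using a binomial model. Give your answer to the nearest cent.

Risk-neutral probability p = (e^0.05 − 0.95)/(1.15 − 0.95) = 0.1013/0.2000 = 0.5064
Terminal stock prices: S_uu = 158.7, S_ud = 131.1, S_dd = 108.3
Terminal payoffs (K − S): max(-18.7, 0) = 0, max(8.9, 0) = 8.9, max(31.7, 0) = 31.7
Node u (S = 138): continuation = e^(−0.05)·[0.5064·0.0000 + 0.4936·8.9000] = 4.1792; exercise value = 2.0000 ≤ continuation, so V_u = 4.1792
Node d (S = 114): continuation = e^(−0.05)·[0.5064·8.9000 + 0.4936·31.7000] = 19.1721; exercise value = 26.0000 > continuation, so V_d = 26.0000 (exercise)
Node 0 (S = 120): continuation = e^(−0.05)·[0.5064·4.1792 + 0.4936·26.0000] = 14.2217; exercise value = 20.0000 > continuation, so V_0 = 20.0000 (exercise)

€20.00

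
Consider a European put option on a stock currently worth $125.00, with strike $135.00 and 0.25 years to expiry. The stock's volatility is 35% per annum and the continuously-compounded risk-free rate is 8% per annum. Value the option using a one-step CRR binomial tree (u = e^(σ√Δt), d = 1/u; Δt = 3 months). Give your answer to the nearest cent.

$14.33

CRR parameters: u = e^(σ√Δt) = e^(0.35·√0.25) = 1.1912, d = 1/u = 0.8395
Per-period rate: rΔt = 0.08·0.25 = 0.02, so R = e^0.02 = 1.0202
Risk-neutral probability p = (e^0.02 − 0.8395)/(1.1912 − 0.8395) = 0.1807/0.3518 = 0.5138
Terminal stock prices: S_u = 148.9, S_d = 104.9
Terminal payoffs (K − S): max(-13.91, 0) = 0, max(30.07, 0) = 30.07
Node 0 (S = 125): V_0 = e^(−0.02)·[0.5138·0.0000 + 0.4862·30.0679] = 14.3299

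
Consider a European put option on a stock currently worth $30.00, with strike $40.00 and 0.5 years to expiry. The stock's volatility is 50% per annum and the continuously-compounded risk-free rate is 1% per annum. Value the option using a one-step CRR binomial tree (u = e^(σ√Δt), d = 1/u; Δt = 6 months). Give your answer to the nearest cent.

$10.94

CRR parameters: u = e^(σ√Δt) = e^(0.5·√0.5) = 1.4241, d = 1/u = 0.7022
Per-period rate: rΔt = 0.01·0.5 = 0.005, so R = e^0.005 = 1.0050
Risk-neutral probability p = (e^0.005 − 0.7022)/(1.4241 − 0.7022) = 0.3028/0.7219 = 0.4195
Terminal stock prices: S_u = 42.72, S_d = 21.07
Terminal payoffs (K − S): max(-2.724, 0) = 0, max(18.93, 0) = 18.93
Node 0 (S = 30): V_0 = e^(−0.005)·[0.4195·0.0000 + 0.5805·18.9343] = 10.9372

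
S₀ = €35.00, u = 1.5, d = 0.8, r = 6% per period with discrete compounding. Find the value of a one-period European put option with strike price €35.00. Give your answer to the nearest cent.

€4.15

Risk-neutral probability p = (1 + 0.06 − 0.8)/(1.5 − 0.8) = 0.2600/0.7000 = 0.3714
Terminal stock prices: S_u = 52.5, S_d = 28
Terminal payoffs (K − S): max(-17.5, 0) = 0, max(7, 0) = 7
Node 0 (S = 35): V_0 = 1/1.06·[0.3714·0.0000 + 0.6286·7.0000] = 4.1509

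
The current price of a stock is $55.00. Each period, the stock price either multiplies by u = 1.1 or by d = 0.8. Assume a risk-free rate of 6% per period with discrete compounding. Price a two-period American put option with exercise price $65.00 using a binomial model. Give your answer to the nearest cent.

Risk-neutral probability p = (1 + 0.06 − 0.8)/(1.1 − 0.8) = 0.2600/0.3000 = 0.8667
Terminal stock prices: S_uu = 66.55, S_ud = 48.4, S_dd = 35.2
Terminal payoffs (K − S): max(-1.55, 0) = 0, max(16.6, 0) = 16.6, max(29.8, 0) = 29.8
Node u (S = 60.5): continuation = 1/1.06·[0.8667·0.0000 + 0.1333·16.6000] = 2.0881; exercise value = 4.5000 > continuation, so V_u = 4.5000 (exercise)
Node d (S = 44): continuation = 1/1.06·[0.8667·16.6000 + 0.1333·29.8000] = 17.3208; exercise value = 21.0000 > continuation, so V_d = 21.0000 (exercise)
Node 0 (S = 55): continuation = 1/1.06·[0.8667·4.5000 + 0.1333·21.0000] = 6.3208; exercise value = 10.0000 > continuation, so V_0 = 10.0000 (exercise)

$10.00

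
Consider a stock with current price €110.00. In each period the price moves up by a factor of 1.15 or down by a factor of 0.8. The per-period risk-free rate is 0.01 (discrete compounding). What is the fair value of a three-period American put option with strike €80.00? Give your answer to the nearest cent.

€1.51

Risk-neutral probability p = (1 + 0.01 − 0.8)/(1.15 − 0.8) = 0.2100/0.3500 = 0.6000
Terminal stock prices: S_uuu = 167.3, S_uud = 116.4, S_udd = 80.96, S_ddd = 56.32
Terminal payoffs (K − S): max(-87.3, 0) = 0, max(-36.38, 0) = 0, max(-0.96, 0) = 0, max(23.68, 0) = 23.68
Node uu (S = 145.5): continuation = 1/1.01·[0.6000·0.0000 + 0.4000·0.0000] = 0.0000; exercise value = 0.0000 ≤ continuation, so V_uu = 0.0000
Node ud (S = 101.2): continuation = 1/1.01·[0.6000·0.0000 + 0.4000·0.0000] = 0.0000; exercise value = 0.0000 ≤ continuation, so V_ud = 0.0000
Node dd (S = 70.4): continuation = 1/1.01·[0.6000·0.0000 + 0.4000·23.6800] = 9.3782; exercise value = 9.6000 > continuation, so V_dd = 9.6000 (exercise)
Node u (S = 126.5): continuation = 1/1.01·[0.6000·0.0000 + 0.4000·0.0000] = 0.0000; exercise value = 0.0000 ≤ continuation, so V_u = 0.0000
Node d (S = 88): continuation = 1/1.01·[0.6000·0.0000 + 0.4000·9.6000] = 3.8020; exercise value = 0.0000 ≤ continuation, so V_d = 3.8020
Node 0 (S = 110): continuation = 1/1.01·[0.6000·0.0000 + 0.4000·3.8020] = 1.5057; exercise value = 0.0000 ≤ continuation, so V_0 = 1.5057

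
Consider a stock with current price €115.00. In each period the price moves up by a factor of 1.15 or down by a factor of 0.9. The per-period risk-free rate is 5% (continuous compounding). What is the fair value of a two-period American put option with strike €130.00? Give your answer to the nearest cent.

Risk-neutral probability p = (e^0.05 − 0.9)/(1.15 − 0.9) = 0.1513/0.2500 = 0.6051
Terminal stock prices: S_uu = 152.1, S_ud = 119, S_dd = 93.15
Terminal payoffs (K − S): max(-22.09, 0) = 0, max(10.97, 0) = 10.97, max(36.85, 0) = 36.85
Node u (S = 132.2): continuation = e^(−0.05)·[0.6051·0.0000 + 0.3949·10.9750] = 4.1228; exercise value = 0.0000 ≤ continuation, so V_u = 4.1228
Node d (S = 103.5): continuation = e^(−0.05)·[0.6051·10.9750 + 0.3949·36.8500] = 20.1598; exercise value = 26.5000 > continuation, so V_d = 26.5000 (exercise)
Node 0 (S = 115): continuation = e^(−0.05)·[0.6051·4.1228 + 0.3949·26.5000] = 12.3279; exercise value = 15.0000 > continuation, so V_0 = 15.0000 (exercise)

€15.00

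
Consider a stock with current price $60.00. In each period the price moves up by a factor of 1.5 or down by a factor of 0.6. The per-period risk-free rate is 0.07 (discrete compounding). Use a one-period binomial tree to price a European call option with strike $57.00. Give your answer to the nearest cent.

Risk-neutral probability p = (1 + 0.07 − 0.6)/(1.5 − 0.6) = 0.4700/0.9000 = 0.5222
Terminal stock prices: S_u = 90, S_d = 36
Terminal payoffs (S − K): max(33, 0) = 33, max(-21, 0) = 0
Node 0 (S = 60): V_0 = 1/1.07·[0.5222·33.0000 + 0.4778·0.0000] = 16.1059

$16.11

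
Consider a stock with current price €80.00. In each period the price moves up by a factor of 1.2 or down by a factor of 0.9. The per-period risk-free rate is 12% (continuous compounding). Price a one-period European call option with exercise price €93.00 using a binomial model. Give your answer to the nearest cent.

€2.02

Risk-neutral probability p = (e^0.12 − 0.9)/(1.2 − 0.9) = 0.2275/0.3000 = 0.7583
Terminal stock prices: S_u = 96, S_d = 72
Terminal payoffs (S − K): max(3, 0) = 3, max(-21, 0) = 0
Node 0 (S = 80): V_0 = e^(−0.12)·[0.7583·3.0000 + 0.2417·0.0000] = 2.0177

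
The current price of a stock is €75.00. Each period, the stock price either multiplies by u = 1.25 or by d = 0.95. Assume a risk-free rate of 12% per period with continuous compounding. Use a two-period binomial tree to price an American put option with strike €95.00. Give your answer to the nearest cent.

€20.00

Risk-neutral probability p = (e^0.12 − 0.95)/(1.25 − 0.95) = 0.1775/0.3000 = 0.5917
Terminal stock prices: S_uu = 117.2, S_ud = 89.06, S_dd = 67.69
Terminal payoffs (K − S): max(-22.19, 0) = 0, max(5.938, 0) = 5.938, max(27.31, 0) = 27.31
Node u (S = 93.75): continuation = e^(−0.12)·[0.5917·0.0000 + 0.4083·5.9375] = 2.1504; exercise value = 1.2500 ≤ continuation, so V_u = 2.1504
Node d (S = 71.25): continuation = e^(−0.12)·[0.5917·5.9375 + 0.4083·27.3125] = 13.0074; exercise value = 23.7500 > continuation, so V_d = 23.7500 (exercise)
Node 0 (S = 75): continuation = e^(−0.12)·[0.5917·2.1504 + 0.4083·23.7500] = 9.7299; exercise value = 20.0000 > continuation, so V_0 = 20.0000 (exercise)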